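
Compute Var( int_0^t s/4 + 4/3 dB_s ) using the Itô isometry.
Var = t*(3*t^2 + 48*t + 256)/144

The Itô integral of a deterministic integrand f(s) has mean 0 because each increment f(s) * (B_{s+ds} - B_s) has mean 0. By the Itô isometry:
  Var( int_0^t f(s) dB_s ) = E[ (int_0^t f(s) dB_s)^2 ] = int_0^t f(s)^2 ds.
Here f(s) = s/4 + 4/3, so f(s)^2 = (3*s + 16)^2/144. Integrate:
  int_0^t ((3*s + 16)^2/144) ds = t*(3*t^2 + 48*t + 256)/144.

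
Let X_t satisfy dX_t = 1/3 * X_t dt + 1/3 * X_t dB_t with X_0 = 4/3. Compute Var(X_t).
Var(X_t) = 16*(exp(t/9) - 1)*exp(2*t/3)/9

For GBM dX = mu X dt + sigma X dB with X_0 = x_0, apply Itô to Y = log X: dY = (mu - sigma^2/2) dt + sigma dB, so Y_t = log(x_0) + (mu - sigma^2/2) t + sigma B_t and hence X_t = x_0 * exp((mu - sigma^2/2) t + sigma B_t).
With mu = 1/3, sigma = 1/3, x_0 = 4/3, this gives:
  X_t = 4/3 * exp((5/18) * t + (1/3) * B_t).
Since sigma*B_t ~ Normal(0, sigma^2 t), E[exp(sigma*B_t)] = exp(sigma^2 t / 2); so E[X_t] = x_0 * exp((mu - sigma^2/2) t) * exp(sigma^2 t / 2) = x_0 * exp(mu t) = 4*exp(t/3)/3.
Var(X_t) = E[X_t^2] - (E[X_t])^2 = x_0^2 * exp(2 mu t) * (exp(sigma^2 t) - 1) = 16*(exp(t/9) - 1)*exp(2*t/3)/9.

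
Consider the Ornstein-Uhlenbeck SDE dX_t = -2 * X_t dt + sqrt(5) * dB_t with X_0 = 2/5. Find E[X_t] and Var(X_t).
E[X_t] = 2*exp(-2*t)/5; Var(X_t) = 5/4 - 5*exp(-4*t)/4

The OU SDE dX = -theta X dt + sigma dB admits the integrating factor exp(theta t): d(exp(theta t) X_t) = sigma exp(theta t) dB_t. Integrating from 0 to t:
  X_t = x_0 * exp(-theta t) + sigma * int_0^t exp(-theta (t-s)) dB_s.
The Itô integral has mean 0 and (by the Itô isometry) variance sigma^2 * int_0^t exp(-2 theta (t - s)) ds = sigma^2 * (1 - exp(-2 theta t)) / (2 theta).
With theta = 2, sigma = sqrt(5), x_0 = 2/5:
  E[X_t] = 2/5 * exp(-2 t) = 2*exp(-2*t)/5
  Var(X_t) = (sqrt(5))^2 * (1 - exp(-2*2 t)) / (2 * 2) = 5/4 - 5*exp(-4*t)/4.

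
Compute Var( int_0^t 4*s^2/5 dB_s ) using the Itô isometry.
Var = 16*t^5/125

The Itô integral of a deterministic integrand f(s) has mean 0 because each increment f(s) * (B_{s+ds} - B_s) has mean 0. By the Itô isometry:
  Var( int_0^t f(s) dB_s ) = E[ (int_0^t f(s) dB_s)^2 ] = int_0^t f(s)^2 ds.
Here f(s) = 4*s^2/5, so f(s)^2 = 16*s^4/25. Integrate:
  int_0^t (16*s^4/25) ds = 16*t^5/125.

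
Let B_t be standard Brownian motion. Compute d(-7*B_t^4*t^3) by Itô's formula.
d(-7*B_t^4*t^3) = (21*B_t^2*t^2*(-B_t^2 - 2*t)) dt + (-28*B_t^3*t^3) dB_t

Itô's formula for f(t, x): d f(t, B_t) = (f_t + (1/2) f_xx) dt + f_x dB_t. Compute partials of f(t, x) = -7*t^3*x^4:
  f_t(t,x)  = -21*t^2*x^4
  f_x(t,x)  = -28*t^3*x^3
  f_xx(t,x) = -84*t^3*x^2
Assemble drift = f_t + (1/2) f_xx = 21*t^2*x^2*(-2*t - x^2) and diffusion = f_x = -28*t^3*x^3. Substituting x = B_t:
  d(-7*B_t^4*t^3) = (21*B_t^2*t^2*(-B_t^2 - 2*t)) dt + (-28*B_t^3*t^3) dB_t.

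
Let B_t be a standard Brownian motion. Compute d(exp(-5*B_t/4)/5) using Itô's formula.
d(exp(-5*B_t/4)/5) = (5*exp(-5*B_t/4)/32) dt + (-exp(-5*B_t/4)/4) dB_t

Itô's formula for f(B_t) gives d f(B_t) = f'(B_t) dB_t + (1/2) f''(B_t) dt. Compute derivatives of f(x) = exp(-5*x/4)/5:
  f'(x)  = -exp(-5*x/4)/4
  f''(x) = 5*exp(-5*x/4)/16
Substitute x = B_t and multiply the f'' term by 1/2:
  drift     = (1/2) * (5*exp(-5*x/4)/16) evaluated at B_t = 5*exp(-5*B_t/4)/32
  diffusion = (-exp(-5*x/4)/4) evaluated at B_t = -exp(-5*B_t/4)/4
Therefore d(exp(-5*B_t/4)/5) = (5*exp(-5*B_t/4)/32) dt + (-exp(-5*B_t/4)/4) dB_t.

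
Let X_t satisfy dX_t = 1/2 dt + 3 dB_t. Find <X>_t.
<X>_t = 9*t

For an Itô process dX_t = a(t) dt + b(t) dB_t, the quadratic variation is <X>_t = int_0^t b(s)^2 ds (the drift term does not contribute). Here b(s) = 3, so
  b(s)^2 = 9.
Integrating from 0 to t:
  <X>_t = int_0^t (9) ds = 9*t.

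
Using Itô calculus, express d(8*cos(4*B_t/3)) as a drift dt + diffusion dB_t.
d(8*cos(4*B_t/3)) = (-64*cos(4*B_t/3)/9) dt + (-32*sin(4*B_t/3)/3) dB_t

Itô's formula for f(B_t) gives d f(B_t) = f'(B_t) dB_t + (1/2) f''(B_t) dt. Compute derivatives of f(x) = 8*cos(4*x/3):
  f'(x)  = -32*sin(4*x/3)/3
  f''(x) = -128*cos(4*x/3)/9
Substitute x = B_t and multiply the f'' term by 1/2:
  drift     = (1/2) * (-128*cos(4*x/3)/9) evaluated at B_t = -64*cos(4*B_t/3)/9
  diffusion = (-32*sin(4*x/3)/3) evaluated at B_t = -32*sin(4*B_t/3)/3
Therefore d(8*cos(4*B_t/3)) = (-64*cos(4*B_t/3)/9) dt + (-32*sin(4*B_t/3)/3) dB_t.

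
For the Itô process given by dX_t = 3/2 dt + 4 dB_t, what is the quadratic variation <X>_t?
<X>_t = 16*t

For an Itô process dX_t = a(t) dt + b(t) dB_t, the quadratic variation is <X>_t = int_0^t b(s)^2 ds (the drift term does not contribute). Here b(s) = 4, so
  b(s)^2 = 16.
Integrating from 0 to t:
  <X>_t = int_0^t (16) ds = 16*t.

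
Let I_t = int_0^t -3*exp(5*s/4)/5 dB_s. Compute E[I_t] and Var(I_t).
E[I_t] = 0; Var(I_t) = 18*exp(5*t/2)/125 - 18/125

The Itô integral of a deterministic integrand f(s) has mean 0 because each increment f(s) * (B_{s+ds} - B_s) has mean 0. By the Itô isometry:
  Var( int_0^t f(s) dB_s ) = E[ (int_0^t f(s) dB_s)^2 ] = int_0^t f(s)^2 ds.
Here f(s) = -3*exp(5*s/4)/5, so f(s)^2 = 9*exp(5*s/2)/25. Integrate:
  int_0^t (9*exp(5*s/2)/25) ds = 18*exp(5*t/2)/125 - 18/125.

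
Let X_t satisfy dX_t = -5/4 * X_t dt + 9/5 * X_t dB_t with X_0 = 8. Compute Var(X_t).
Var(X_t) = (64*exp(81*t/25) - 64)*exp(-5*t/2)

For GBM dX = mu X dt + sigma X dB with X_0 = x_0, apply Itô to Y = log X: dY = (mu - sigma^2/2) dt + sigma dB, so Y_t = log(x_0) + (mu - sigma^2/2) t + sigma B_t and hence X_t = x_0 * exp((mu - sigma^2/2) t + sigma B_t).
With mu = -5/4, sigma = 9/5, x_0 = 8, this gives:
  X_t = 8 * exp((-287/100) * t + (9/5) * B_t).
Since sigma*B_t ~ Normal(0, sigma^2 t), E[exp(sigma*B_t)] = exp(sigma^2 t / 2); so E[X_t] = x_0 * exp((mu - sigma^2/2) t) * exp(sigma^2 t / 2) = x_0 * exp(mu t) = 8*exp(-5*t/4).
Var(X_t) = E[X_t^2] - (E[X_t])^2 = x_0^2 * exp(2 mu t) * (exp(sigma^2 t) - 1) = (64*exp(81*t/25) - 64)*exp(-5*t/2).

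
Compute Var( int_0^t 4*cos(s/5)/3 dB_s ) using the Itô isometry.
Var = 8*t/9 + 20*sin(2*t/5)/9

The Itô integral of a deterministic integrand f(s) has mean 0 because each increment f(s) * (B_{s+ds} - B_s) has mean 0. By the Itô isometry:
  Var( int_0^t f(s) dB_s ) = E[ (int_0^t f(s) dB_s)^2 ] = int_0^t f(s)^2 ds.
Here f(s) = 4*cos(s/5)/3, so f(s)^2 = 16*cos(s/5)^2/9. Integrate:
  int_0^t (16*cos(s/5)^2/9) ds = 8*t/9 + 20*sin(2*t/5)/9.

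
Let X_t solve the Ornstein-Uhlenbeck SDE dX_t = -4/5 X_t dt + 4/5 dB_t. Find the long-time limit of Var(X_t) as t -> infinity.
lim Var(X_t) = 2/5

The OU SDE dX = -theta X dt + sigma dB admits the integrating factor exp(theta t): d(exp(theta t) X_t) = sigma exp(theta t) dB_t. Integrating from 0 to t gives X_t = x_0 * exp(-theta t) + sigma * int_0^t exp(-theta (t-s)) dB_s for any initial x_0. The Itô integral has variance (by the Itô isometry) sigma^2 * int_0^t exp(-2 theta (t - s)) ds = sigma^2 * (1 - exp(-2 theta t)) / (2 theta), independent of x_0.
With theta = 4/5, sigma = 4/5:
  Var(X_t) = (4/5)^2 * (1 - exp(-2*4/5 t)) / (2 * 4/5) = 2/5 - 2*exp(-8*t/5)/5.
As t -> infinity, exp(-2*4/5 t) -> 0, so the stationary variance is sigma^2 / (2 theta) = 2/5.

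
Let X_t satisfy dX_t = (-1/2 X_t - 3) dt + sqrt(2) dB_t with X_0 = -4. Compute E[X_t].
E[X_t] = -6 + 2*exp(-t/2)

Taking expectations and using E[dB_t] = 0, the mean m(t) = E[X_t] satisfies the ODE m'(t) = a m(t) + b with m(0) = x_0. With a = -1/2, b = -3, x_0 = -4, the solution is
  m(t) = x_0 * exp(a t) + (b/a) * (exp(a t) - 1)
       = (-4) * exp((-1/2) t) + ((-3)/(-1/2)) * (exp((-1/2) t) - 1)
       = -6 + 2*exp(-t/2).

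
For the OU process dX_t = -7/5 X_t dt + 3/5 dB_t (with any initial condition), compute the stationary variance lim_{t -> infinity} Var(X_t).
lim Var(X_t) = 9/70

The OU SDE dX = -theta X dt + sigma dB admits the integrating factor exp(theta t): d(exp(theta t) X_t) = sigma exp(theta t) dB_t. Integrating from 0 to t gives X_t = x_0 * exp(-theta t) + sigma * int_0^t exp(-theta (t-s)) dB_s for any initial x_0. The Itô integral has variance (by the Itô isometry) sigma^2 * int_0^t exp(-2 theta (t - s)) ds = sigma^2 * (1 - exp(-2 theta t)) / (2 theta), independent of x_0.
With theta = 7/5, sigma = 3/5:
  Var(X_t) = (3/5)^2 * (1 - exp(-2*7/5 t)) / (2 * 7/5) = 9/70 - 9*exp(-14*t/5)/70.
As t -> infinity, exp(-2*7/5 t) -> 0, so the stationary variance is sigma^2 / (2 theta) = 9/70.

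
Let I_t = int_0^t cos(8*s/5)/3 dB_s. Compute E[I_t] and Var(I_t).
E[I_t] = 0; Var(I_t) = t/18 + 5*sin(8*t/5)*cos(8*t/5)/144

The Itô integral of a deterministic integrand f(s) has mean 0 because each increment f(s) * (B_{s+ds} - B_s) has mean 0. By the Itô isometry:
  Var( int_0^t f(s) dB_s ) = E[ (int_0^t f(s) dB_s)^2 ] = int_0^t f(s)^2 ds.
Here f(s) = cos(8*s/5)/3, so f(s)^2 = cos(8*s/5)^2/9. Integrate:
  int_0^t (cos(8*s/5)^2/9) ds = t/18 + 5*sin(8*t/5)*cos(8*t/5)/144.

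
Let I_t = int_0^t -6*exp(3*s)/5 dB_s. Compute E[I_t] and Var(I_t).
E[I_t] = 0; Var(I_t) = 6*exp(6*t)/25 - 6/25

The Itô integral of a deterministic integrand f(s) has mean 0 because each increment f(s) * (B_{s+ds} - B_s) has mean 0. By the Itô isometry:
  Var( int_0^t f(s) dB_s ) = E[ (int_0^t f(s) dB_s)^2 ] = int_0^t f(s)^2 ds.
Here f(s) = -6*exp(3*s)/5, so f(s)^2 = 36*exp(6*s)/25. Integrate:
  int_0^t (36*exp(6*s)/25) ds = 6*exp(6*t)/25 - 6/25.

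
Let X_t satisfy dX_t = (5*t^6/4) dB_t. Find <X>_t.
<X>_t = 25*t^13/208

For an Itô process dX_t = a(t) dt + b(t) dB_t, the quadratic variation is <X>_t = int_0^t b(s)^2 ds (the drift term does not contribute). Here b(s) = 5*s^6/4, so
  b(s)^2 = 25*s^12/16.
Integrating from 0 to t:
  <X>_t = int_0^t (25*s^12/16) ds = 25*t^13/208.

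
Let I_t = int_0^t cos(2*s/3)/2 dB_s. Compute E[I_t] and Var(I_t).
E[I_t] = 0; Var(I_t) = t/8 + 3*sin(4*t/3)/32

The Itô integral of a deterministic integrand f(s) has mean 0 because each increment f(s) * (B_{s+ds} - B_s) has mean 0. By the Itô isometry:
  Var( int_0^t f(s) dB_s ) = E[ (int_0^t f(s) dB_s)^2 ] = int_0^t f(s)^2 ds.
Here f(s) = cos(2*s/3)/2, so f(s)^2 = cos(2*s/3)^2/4. Integrate:
  int_0^t (cos(2*s/3)^2/4) ds = t/8 + 3*sin(4*t/3)/32.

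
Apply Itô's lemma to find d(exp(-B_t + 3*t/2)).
d(exp(-B_t + 3*t/2)) = (2*exp(-B_t + 3*t/2)) dt + (-exp(-B_t + 3*t/2)) dB_t

Itô's formula for f(t, x): d f(t, B_t) = (f_t + (1/2) f_xx) dt + f_x dB_t. Compute partials of f(t, x) = exp(3*t/2 - x):
  f_t(t,x)  = 3*exp(3*t/2 - x)/2
  f_x(t,x)  = -exp(3*t/2 - x)
  f_xx(t,x) = exp(3*t/2 - x)
Assemble drift = f_t + (1/2) f_xx = 2*exp(3*t/2 - x) and diffusion = f_x = -exp(3*t/2 - x). Substituting x = B_t:
  d(exp(-B_t + 3*t/2)) = (2*exp(-B_t + 3*t/2)) dt + (-exp(-B_t + 3*t/2)) dB_t.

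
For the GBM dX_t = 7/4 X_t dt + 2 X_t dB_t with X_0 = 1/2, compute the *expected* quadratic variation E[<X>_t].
E[<X>_t] = 2*exp(15*t/2)/15 - 2/15

<X>_t = int_0^t (2 * X_s)^2 ds. Taking expectation inside the integral: E[<X>_t] = 2^2 * int_0^t E[X_s^2] ds. For GBM, E[X_s^2] = x_0^2 * exp((2 mu + sigma^2) s). Integrating:
  E[<X>_t] = 2^2 * (1/2)^2 * (exp((2*(7/4) + 2^2) t) - 1) / (2*(7/4) + 2^2)
           = 2^2 * (1/2)^2 * (exp((15/2) t) - 1) / (15/2) = 2*exp(15*t/2)/15 - 2/15.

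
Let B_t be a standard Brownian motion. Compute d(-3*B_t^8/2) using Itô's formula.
d(-3*B_t^8/2) = (-42*B_t^6) dt + (-12*B_t^7) dB_t

Itô's formula for f(B_t) gives d f(B_t) = f'(B_t) dB_t + (1/2) f''(B_t) dt. Compute derivatives of f(x) = -3*x^8/2:
  f'(x)  = -12*x^7
  f''(x) = -84*x^6
Substitute x = B_t and multiply the f'' term by 1/2:
  drift     = (1/2) * (-84*x^6) evaluated at B_t = -42*B_t^6
  diffusion = (-12*x^7) evaluated at B_t = -12*B_t^7
Therefore d(-3*B_t^8/2) = (-42*B_t^6) dt + (-12*B_t^7) dB_t.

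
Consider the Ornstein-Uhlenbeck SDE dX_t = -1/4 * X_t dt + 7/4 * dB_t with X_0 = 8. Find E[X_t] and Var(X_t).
E[X_t] = 8*exp(-t/4); Var(X_t) = 49/8 - 49*exp(-t/2)/8

The OU SDE dX = -theta X dt + sigma dB admits the integrating factor exp(theta t): d(exp(theta t) X_t) = sigma exp(theta t) dB_t. Integrating from 0 to t:
  X_t = x_0 * exp(-theta t) + sigma * int_0^t exp(-theta (t-s)) dB_s.
The Itô integral has mean 0 and (by the Itô isometry) variance sigma^2 * int_0^t exp(-2 theta (t - s)) ds = sigma^2 * (1 - exp(-2 theta t)) / (2 theta).
With theta = 1/4, sigma = 7/4, x_0 = 8:
  E[X_t] = 8 * exp(-1/4 t) = 8*exp(-t/4)
  Var(X_t) = (7/4)^2 * (1 - exp(-2*1/4 t)) / (2 * 1/4) = 49/8 - 49*exp(-t/2)/8.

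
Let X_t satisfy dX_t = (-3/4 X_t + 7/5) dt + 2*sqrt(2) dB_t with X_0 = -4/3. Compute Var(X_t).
Var(X_t) = 16/3 - 16*exp(-3*t/2)/3

The variance V(t) = Var(X_t) satisfies V'(t) = 2 a V(t) + c^2 with V(0) = 0 (drift coefficient is linear in X, diffusion is constant). With a = -3/4, c = 2*sqrt(2), the solution is
  V(t) = (c^2 / (2 a)) * (exp(2 a t) - 1)
       = ((2*sqrt(2))^2 / (2*(-3/4))) * (exp((-3/2) t) - 1)
       = 16/3 - 16*exp(-3*t/2)/3.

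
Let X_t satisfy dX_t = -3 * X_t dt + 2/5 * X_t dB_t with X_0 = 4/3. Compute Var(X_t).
Var(X_t) = (16*exp(4*t/25) - 16)*exp(-6*t)/9

For GBM dX = mu X dt + sigma X dB with X_0 = x_0, apply Itô to Y = log X: dY = (mu - sigma^2/2) dt + sigma dB, so Y_t = log(x_0) + (mu - sigma^2/2) t + sigma B_t and hence X_t = x_0 * exp((mu - sigma^2/2) t + sigma B_t).
With mu = -3, sigma = 2/5, x_0 = 4/3, this gives:
  X_t = 4/3 * exp((-77/25) * t + (2/5) * B_t).
Since sigma*B_t ~ Normal(0, sigma^2 t), E[exp(sigma*B_t)] = exp(sigma^2 t / 2); so E[X_t] = x_0 * exp((mu - sigma^2/2) t) * exp(sigma^2 t / 2) = x_0 * exp(mu t) = 4*exp(-3*t)/3.
Var(X_t) = E[X_t^2] - (E[X_t])^2 = x_0^2 * exp(2 mu t) * (exp(sigma^2 t) - 1) = (16*exp(4*t/25) - 16)*exp(-6*t)/9.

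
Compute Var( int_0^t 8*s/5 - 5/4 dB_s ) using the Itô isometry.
Var = t*(1024*t^2 - 2400*t + 1875)/1200

The Itô integral of a deterministic integrand f(s) has mean 0 because each increment f(s) * (B_{s+ds} - B_s) has mean 0. By the Itô isometry:
  Var( int_0^t f(s) dB_s ) = E[ (int_0^t f(s) dB_s)^2 ] = int_0^t f(s)^2 ds.
Here f(s) = 8*s/5 - 5/4, so f(s)^2 = (32*s - 25)^2/400. Integrate:
  int_0^t ((32*s - 25)^2/400) ds = t*(1024*t^2 - 2400*t + 1875)/1200.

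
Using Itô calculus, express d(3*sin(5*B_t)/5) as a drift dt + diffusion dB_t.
d(3*sin(5*B_t)/5) = (-15*sin(5*B_t)/2) dt + (3*cos(5*B_t)) dB_t

Itô's formula for f(B_t) gives d f(B_t) = f'(B_t) dB_t + (1/2) f''(B_t) dt. Compute derivatives of f(x) = 3*sin(5*x)/5:
  f'(x)  = 3*cos(5*x)
  f''(x) = -15*sin(5*x)
Substitute x = B_t and multiply the f'' term by 1/2:
  drift     = (1/2) * (-15*sin(5*x)) evaluated at B_t = -15*sin(5*B_t)/2
  diffusion = (3*cos(5*x)) evaluated at B_t = 3*cos(5*B_t)
Therefore d(3*sin(5*B_t)/5) = (-15*sin(5*B_t)/2) dt + (3*cos(5*B_t)) dB_t.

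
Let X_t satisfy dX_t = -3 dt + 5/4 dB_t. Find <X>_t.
<X>_t = 25*t/16

For an Itô process dX_t = a(t) dt + b(t) dB_t, the quadratic variation is <X>_t = int_0^t b(s)^2 ds (the drift term does not contribute). Here b(s) = 5/4, so
  b(s)^2 = 25/16.
Integrating from 0 to t:
  <X>_t = int_0^t (25/16) ds = 25*t/16.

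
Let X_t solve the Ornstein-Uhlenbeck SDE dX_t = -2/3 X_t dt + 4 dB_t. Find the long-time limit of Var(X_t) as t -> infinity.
lim Var(X_t) = 12

The OU SDE dX = -theta X dt + sigma dB admits the integrating factor exp(theta t): d(exp(theta t) X_t) = sigma exp(theta t) dB_t. Integrating from 0 to t gives X_t = x_0 * exp(-theta t) + sigma * int_0^t exp(-theta (t-s)) dB_s for any initial x_0. The Itô integral has variance (by the Itô isometry) sigma^2 * int_0^t exp(-2 theta (t - s)) ds = sigma^2 * (1 - exp(-2 theta t)) / (2 theta), independent of x_0.
With theta = 2/3, sigma = 4:
  Var(X_t) = (4)^2 * (1 - exp(-2*2/3 t)) / (2 * 2/3) = 12 - 12*exp(-4*t/3).
As t -> infinity, exp(-2*2/3 t) -> 0, so the stationary variance is sigma^2 / (2 theta) = 12.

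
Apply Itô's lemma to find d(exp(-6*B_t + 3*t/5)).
d(exp(-6*B_t + 3*t/5)) = (93*exp(-6*B_t + 3*t/5)/5) dt + (-6*exp(-6*B_t + 3*t/5)) dB_t

Itô's formula for f(t, x): d f(t, B_t) = (f_t + (1/2) f_xx) dt + f_x dB_t. Compute partials of f(t, x) = exp(3*t/5 - 6*x):
  f_t(t,x)  = 3*exp(3*t/5 - 6*x)/5
  f_x(t,x)  = -6*exp(3*t/5 - 6*x)
  f_xx(t,x) = 36*exp(3*t/5 - 6*x)
Assemble drift = f_t + (1/2) f_xx = 93*exp(3*t/5 - 6*x)/5 and diffusion = f_x = -6*exp(3*t/5 - 6*x). Substituting x = B_t:
  d(exp(-6*B_t + 3*t/5)) = (93*exp(-6*B_t + 3*t/5)/5) dt + (-6*exp(-6*B_t + 3*t/5)) dB_t.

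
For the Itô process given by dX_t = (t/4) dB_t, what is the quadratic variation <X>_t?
<X>_t = t^3/48

For an Itô process dX_t = a(t) dt + b(t) dB_t, the quadratic variation is <X>_t = int_0^t b(s)^2 ds (the drift term does not contribute). Here b(s) = s/4, so
  b(s)^2 = s^2/16.
Integrating from 0 to t:
  <X>_t = int_0^t (s^2/16) ds = t^3/48.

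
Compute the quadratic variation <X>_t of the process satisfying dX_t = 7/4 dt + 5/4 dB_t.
<X>_t = 25*t/16

For an Itô process dX_t = a(t) dt + b(t) dB_t, the quadratic variation is <X>_t = int_0^t b(s)^2 ds (the drift term does not contribute). Here b(s) = 5/4, so
  b(s)^2 = 25/16.
Integrating from 0 to t:
  <X>_t = int_0^t (25/16) ds = 25*t/16.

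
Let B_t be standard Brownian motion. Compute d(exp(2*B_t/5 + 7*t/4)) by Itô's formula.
d(exp(2*B_t/5 + 7*t/4)) = (183*exp(2*B_t/5 + 7*t/4)/100) dt + (2*exp(2*B_t/5 + 7*t/4)/5) dB_t

Itô's formula for f(t, x): d f(t, B_t) = (f_t + (1/2) f_xx) dt + f_x dB_t. Compute partials of f(t, x) = exp(7*t/4 + 2*x/5):
  f_t(t,x)  = 7*exp(7*t/4 + 2*x/5)/4
  f_x(t,x)  = 2*exp(7*t/4 + 2*x/5)/5
  f_xx(t,x) = 4*exp(7*t/4 + 2*x/5)/25
Assemble drift = f_t + (1/2) f_xx = 183*exp(7*t/4 + 2*x/5)/100 and diffusion = f_x = 2*exp(7*t/4 + 2*x/5)/5. Substituting x = B_t:
  d(exp(2*B_t/5 + 7*t/4)) = (183*exp(2*B_t/5 + 7*t/4)/100) dt + (2*exp(2*B_t/5 + 7*t/4)/5) dB_t.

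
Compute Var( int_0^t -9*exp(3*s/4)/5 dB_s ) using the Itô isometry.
Var = 54*exp(3*t/2)/25 - 54/25

The Itô integral of a deterministic integrand f(s) has mean 0 because each increment f(s) * (B_{s+ds} - B_s) has mean 0. By the Itô isometry:
  Var( int_0^t f(s) dB_s ) = E[ (int_0^t f(s) dB_s)^2 ] = int_0^t f(s)^2 ds.
Here f(s) = -9*exp(3*s/4)/5, so f(s)^2 = 81*exp(3*s/2)/25. Integrate:
  int_0^t (81*exp(3*s/2)/25) ds = 54*exp(3*t/2)/25 - 54/25.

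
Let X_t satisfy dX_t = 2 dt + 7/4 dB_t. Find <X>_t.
<X>_t = 49*t/16

For an Itô process dX_t = a(t) dt + b(t) dB_t, the quadratic variation is <X>_t = int_0^t b(s)^2 ds (the drift term does not contribute). Here b(s) = 7/4, so
  b(s)^2 = 49/16.
Integrating from 0 to t:
  <X>_t = int_0^t (49/16) ds = 49*t/16.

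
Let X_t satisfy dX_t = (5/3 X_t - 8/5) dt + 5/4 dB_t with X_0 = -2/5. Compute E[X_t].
E[X_t] = 24/25 - 34*exp(5*t/3)/25

Taking expectations and using E[dB_t] = 0, the mean m(t) = E[X_t] satisfies the ODE m'(t) = a m(t) + b with m(0) = x_0. With a = 5/3, b = -8/5, x_0 = -2/5, the solution is
  m(t) = x_0 * exp(a t) + (b/a) * (exp(a t) - 1)
       = (-2/5) * exp((5/3) t) + ((-8/5)/(5/3)) * (exp((5/3) t) - 1)
       = 24/25 - 34*exp(5*t/3)/25.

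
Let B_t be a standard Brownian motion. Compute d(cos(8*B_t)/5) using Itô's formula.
d(cos(8*B_t)/5) = (-32*cos(8*B_t)/5) dt + (-8*sin(8*B_t)/5) dB_t

Itô's formula for f(B_t) gives d f(B_t) = f'(B_t) dB_t + (1/2) f''(B_t) dt. Compute derivatives of f(x) = cos(8*x)/5:
  f'(x)  = -8*sin(8*x)/5
  f''(x) = -64*cos(8*x)/5
Substitute x = B_t and multiply the f'' term by 1/2:
  drift     = (1/2) * (-64*cos(8*x)/5) evaluated at B_t = -32*cos(8*B_t)/5
  diffusion = (-8*sin(8*x)/5) evaluated at B_t = -8*sin(8*B_t)/5
Therefore d(cos(8*B_t)/5) = (-32*cos(8*B_t)/5) dt + (-8*sin(8*B_t)/5) dB_t.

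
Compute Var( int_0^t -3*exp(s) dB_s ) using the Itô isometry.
Var = 9*exp(2*t)/2 - 9/2

The Itô integral of a deterministic integrand f(s) has mean 0 because each increment f(s) * (B_{s+ds} - B_s) has mean 0. By the Itô isometry:
  Var( int_0^t f(s) dB_s ) = E[ (int_0^t f(s) dB_s)^2 ] = int_0^t f(s)^2 ds.
Here f(s) = -3*exp(s), so f(s)^2 = 9*exp(2*s). Integrate:
  int_0^t (9*exp(2*s)) ds = 9*exp(2*t)/2 - 9/2.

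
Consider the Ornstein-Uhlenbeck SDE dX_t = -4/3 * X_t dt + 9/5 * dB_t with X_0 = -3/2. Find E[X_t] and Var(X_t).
E[X_t] = -3*exp(-4*t/3)/2; Var(X_t) = 243/200 - 243*exp(-8*t/3)/200

The OU SDE dX = -theta X dt + sigma dB admits the integrating factor exp(theta t): d(exp(theta t) X_t) = sigma exp(theta t) dB_t. Integrating from 0 to t:
  X_t = x_0 * exp(-theta t) + sigma * int_0^t exp(-theta (t-s)) dB_s.
The Itô integral has mean 0 and (by the Itô isometry) variance sigma^2 * int_0^t exp(-2 theta (t - s)) ds = sigma^2 * (1 - exp(-2 theta t)) / (2 theta).
With theta = 4/3, sigma = 9/5, x_0 = -3/2:
  E[X_t] = -3/2 * exp(-4/3 t) = -3*exp(-4*t/3)/2
  Var(X_t) = (9/5)^2 * (1 - exp(-2*4/3 t)) / (2 * 4/3) = 243/200 - 243*exp(-8*t/3)/200.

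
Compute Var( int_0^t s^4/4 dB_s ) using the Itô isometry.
Var = t^9/144

The Itô integral of a deterministic integrand f(s) has mean 0 because each increment f(s) * (B_{s+ds} - B_s) has mean 0. By the Itô isometry:
  Var( int_0^t f(s) dB_s ) = E[ (int_0^t f(s) dB_s)^2 ] = int_0^t f(s)^2 ds.
Here f(s) = s^4/4, so f(s)^2 = s^8/16. Integrate:
  int_0^t (s^8/16) ds = t^9/144.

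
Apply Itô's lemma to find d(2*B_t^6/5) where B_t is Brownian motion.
d(2*B_t^6/5) = (6*B_t^4) dt + (12*B_t^5/5) dB_t

Itô's formula for f(B_t) gives d f(B_t) = f'(B_t) dB_t + (1/2) f''(B_t) dt. Compute derivatives of f(x) = 2*x^6/5:
  f'(x)  = 12*x^5/5
  f''(x) = 12*x^4
Substitute x = B_t and multiply the f'' term by 1/2:
  drift     = (1/2) * (12*x^4) evaluated at B_t = 6*B_t^4
  diffusion = (12*x^5/5) evaluated at B_t = 12*B_t^5/5
Therefore d(2*B_t^6/5) = (6*B_t^4) dt + (12*B_t^5/5) dB_t.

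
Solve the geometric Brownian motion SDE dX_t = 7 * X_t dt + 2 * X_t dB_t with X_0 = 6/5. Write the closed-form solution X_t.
X_t = 6/5 * exp((5) * t + (2) * B_t)

For GBM dX = mu X dt + sigma X dB with X_0 = x_0, apply Itô to Y = log X: dY = (mu - sigma^2/2) dt + sigma dB, so Y_t = log(x_0) + (mu - sigma^2/2) t + sigma B_t and hence X_t = x_0 * exp((mu - sigma^2/2) t + sigma B_t).
With mu = 7, sigma = 2, x_0 = 6/5, this gives:
  X_t = 6/5 * exp((5) * t + (2) * B_t).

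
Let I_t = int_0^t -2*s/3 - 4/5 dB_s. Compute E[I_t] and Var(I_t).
E[I_t] = 0; Var(I_t) = 4*t*(25*t^2 + 90*t + 108)/675

The Itô integral of a deterministic integrand f(s) has mean 0 because each increment f(s) * (B_{s+ds} - B_s) has mean 0. By the Itô isometry:
  Var( int_0^t f(s) dB_s ) = E[ (int_0^t f(s) dB_s)^2 ] = int_0^t f(s)^2 ds.
Here f(s) = -2*s/3 - 4/5, so f(s)^2 = 4*(5*s + 6)^2/225. Integrate:
  int_0^t (4*(5*s + 6)^2/225) ds = 4*t*(25*t^2 + 90*t + 108)/675.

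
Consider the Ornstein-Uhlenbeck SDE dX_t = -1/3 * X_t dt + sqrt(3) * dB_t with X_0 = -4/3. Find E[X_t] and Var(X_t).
E[X_t] = -4*exp(-t/3)/3; Var(X_t) = 9/2 - 9*exp(-2*t/3)/2

The OU SDE dX = -theta X dt + sigma dB admits the integrating factor exp(theta t): d(exp(theta t) X_t) = sigma exp(theta t) dB_t. Integrating from 0 to t:
  X_t = x_0 * exp(-theta t) + sigma * int_0^t exp(-theta (t-s)) dB_s.
The Itô integral has mean 0 and (by the Itô isometry) variance sigma^2 * int_0^t exp(-2 theta (t - s)) ds = sigma^2 * (1 - exp(-2 theta t)) / (2 theta).
With theta = 1/3, sigma = sqrt(3), x_0 = -4/3:
  E[X_t] = -4/3 * exp(-1/3 t) = -4*exp(-t/3)/3
  Var(X_t) = (sqrt(3))^2 * (1 - exp(-2*1/3 t)) / (2 * 1/3) = 9/2 - 9*exp(-2*t/3)/2.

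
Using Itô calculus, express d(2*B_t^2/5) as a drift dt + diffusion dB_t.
d(2*B_t^2/5) = (2/5) dt + (4*B_t/5) dB_t

Itô's formula for f(B_t) gives d f(B_t) = f'(B_t) dB_t + (1/2) f''(B_t) dt. Compute derivatives of f(x) = 2*x^2/5:
  f'(x)  = 4*x/5
  f''(x) = 4/5
Substitute x = B_t and multiply the f'' term by 1/2:
  drift     = (1/2) * (4/5) evaluated at B_t = 2/5
  diffusion = (4*x/5) evaluated at B_t = 4*B_t/5
Therefore d(2*B_t^2/5) = (2/5) dt + (4*B_t/5) dB_t.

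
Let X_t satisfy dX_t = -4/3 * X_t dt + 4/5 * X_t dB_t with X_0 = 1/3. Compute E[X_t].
E[X_t] = exp(-4*t/3)/3

For GBM dX = mu X dt + sigma X dB with X_0 = x_0, apply Itô to Y = log X: dY = (mu - sigma^2/2) dt + sigma dB, so Y_t = log(x_0) + (mu - sigma^2/2) t + sigma B_t and hence X_t = x_0 * exp((mu - sigma^2/2) t + sigma B_t).
With mu = -4/3, sigma = 4/5, x_0 = 1/3, this gives:
  X_t = 1/3 * exp((-124/75) * t + (4/5) * B_t).
Since sigma*B_t ~ Normal(0, sigma^2 t), E[exp(sigma*B_t)] = exp(sigma^2 t / 2); so E[X_t] = x_0 * exp((mu - sigma^2/2) t) * exp(sigma^2 t / 2) = x_0 * exp(mu t) = exp(-4*t/3)/3.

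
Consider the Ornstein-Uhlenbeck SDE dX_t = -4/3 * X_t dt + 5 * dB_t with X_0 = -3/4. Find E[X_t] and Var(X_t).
E[X_t] = -3*exp(-4*t/3)/4; Var(X_t) = 75/8 - 75*exp(-8*t/3)/8

The OU SDE dX = -theta X dt + sigma dB admits the integrating factor exp(theta t): d(exp(theta t) X_t) = sigma exp(theta t) dB_t. Integrating from 0 to t:
  X_t = x_0 * exp(-theta t) + sigma * int_0^t exp(-theta (t-s)) dB_s.
The Itô integral has mean 0 and (by the Itô isometry) variance sigma^2 * int_0^t exp(-2 theta (t - s)) ds = sigma^2 * (1 - exp(-2 theta t)) / (2 theta).
With theta = 4/3, sigma = 5, x_0 = -3/4:
  E[X_t] = -3/4 * exp(-4/3 t) = -3*exp(-4*t/3)/4
  Var(X_t) = (5)^2 * (1 - exp(-2*4/3 t)) / (2 * 4/3) = 75/8 - 75*exp(-8*t/3)/8.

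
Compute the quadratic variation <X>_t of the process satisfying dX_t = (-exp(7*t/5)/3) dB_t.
<X>_t = 5*exp(14*t/5)/126 - 5/126

For an Itô process dX_t = a(t) dt + b(t) dB_t, the quadratic variation is <X>_t = int_0^t b(s)^2 ds (the drift term does not contribute). Here b(s) = -exp(7*s/5)/3, so
  b(s)^2 = exp(14*s/5)/9.
Integrating from 0 to t:
  <X>_t = int_0^t (exp(14*s/5)/9) ds = 5*exp(14*t/5)/126 - 5/126.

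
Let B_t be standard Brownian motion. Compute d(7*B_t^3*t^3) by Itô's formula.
d(7*B_t^3*t^3) = (21*B_t*t^2*(B_t^2 + t)) dt + (21*B_t^2*t^3) dB_t

Itô's formula for f(t, x): d f(t, B_t) = (f_t + (1/2) f_xx) dt + f_x dB_t. Compute partials of f(t, x) = 7*t^3*x^3:
  f_t(t,x)  = 21*t^2*x^3
  f_x(t,x)  = 21*t^3*x^2
  f_xx(t,x) = 42*t^3*x
Assemble drift = f_t + (1/2) f_xx = 21*t^2*x*(t + x^2) and diffusion = f_x = 21*t^3*x^2. Substituting x = B_t:
  d(7*B_t^3*t^3) = (21*B_t*t^2*(B_t^2 + t)) dt + (21*B_t^2*t^3) dB_t.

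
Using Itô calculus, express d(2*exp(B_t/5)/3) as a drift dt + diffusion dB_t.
d(2*exp(B_t/5)/3) = (exp(B_t/5)/75) dt + (2*exp(B_t/5)/15) dB_t

Itô's formula for f(B_t) gives d f(B_t) = f'(B_t) dB_t + (1/2) f''(B_t) dt. Compute derivatives of f(x) = 2*exp(x/5)/3:
  f'(x)  = 2*exp(x/5)/15
  f''(x) = 2*exp(x/5)/75
Substitute x = B_t and multiply the f'' term by 1/2:
  drift     = (1/2) * (2*exp(x/5)/75) evaluated at B_t = exp(B_t/5)/75
  diffusion = (2*exp(x/5)/15) evaluated at B_t = 2*exp(B_t/5)/15
Therefore d(2*exp(B_t/5)/3) = (exp(B_t/5)/75) dt + (2*exp(B_t/5)/15) dB_t.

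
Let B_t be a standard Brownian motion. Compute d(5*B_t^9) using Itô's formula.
d(5*B_t^9) = (180*B_t^7) dt + (45*B_t^8) dB_t

Itô's formula for f(B_t) gives d f(B_t) = f'(B_t) dB_t + (1/2) f''(B_t) dt. Compute derivatives of f(x) = 5*x^9:
  f'(x)  = 45*x^8
  f''(x) = 360*x^7
Substitute x = B_t and multiply the f'' term by 1/2:
  drift     = (1/2) * (360*x^7) evaluated at B_t = 180*B_t^7
  diffusion = (45*x^8) evaluated at B_t = 45*B_t^8
Therefore d(5*B_t^9) = (180*B_t^7) dt + (45*B_t^8) dB_t.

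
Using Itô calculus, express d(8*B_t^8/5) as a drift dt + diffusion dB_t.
d(8*B_t^8/5) = (224*B_t^6/5) dt + (64*B_t^7/5) dB_t

Itô's formula for f(B_t) gives d f(B_t) = f'(B_t) dB_t + (1/2) f''(B_t) dt. Compute derivatives of f(x) = 8*x^8/5:
  f'(x)  = 64*x^7/5
  f''(x) = 448*x^6/5
Substitute x = B_t and multiply the f'' term by 1/2:
  drift     = (1/2) * (448*x^6/5) evaluated at B_t = 224*B_t^6/5
  diffusion = (64*x^7/5) evaluated at B_t = 64*B_t^7/5
Therefore d(8*B_t^8/5) = (224*B_t^6/5) dt + (64*B_t^7/5) dB_t.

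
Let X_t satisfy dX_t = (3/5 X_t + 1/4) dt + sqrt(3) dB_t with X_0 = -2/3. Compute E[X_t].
E[X_t] = -exp(3*t/5)/4 - 5/12

Taking expectations and using E[dB_t] = 0, the mean m(t) = E[X_t] satisfies the ODE m'(t) = a m(t) + b with m(0) = x_0. With a = 3/5, b = 1/4, x_0 = -2/3, the solution is
  m(t) = x_0 * exp(a t) + (b/a) * (exp(a t) - 1)
       = (-2/3) * exp((3/5) t) + ((1/4)/(3/5)) * (exp((3/5) t) - 1)
       = -exp(3*t/5)/4 - 5/12.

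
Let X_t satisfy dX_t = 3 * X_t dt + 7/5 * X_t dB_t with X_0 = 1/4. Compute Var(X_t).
Var(X_t) = (exp(49*t/25) - 1)*exp(6*t)/16

For GBM dX = mu X dt + sigma X dB with X_0 = x_0, apply Itô to Y = log X: dY = (mu - sigma^2/2) dt + sigma dB, so Y_t = log(x_0) + (mu - sigma^2/2) t + sigma B_t and hence X_t = x_0 * exp((mu - sigma^2/2) t + sigma B_t).
With mu = 3, sigma = 7/5, x_0 = 1/4, this gives:
  X_t = 1/4 * exp((101/50) * t + (7/5) * B_t).
Since sigma*B_t ~ Normal(0, sigma^2 t), E[exp(sigma*B_t)] = exp(sigma^2 t / 2); so E[X_t] = x_0 * exp((mu - sigma^2/2) t) * exp(sigma^2 t / 2) = x_0 * exp(mu t) = exp(3*t)/4.
Var(X_t) = E[X_t^2] - (E[X_t])^2 = x_0^2 * exp(2 mu t) * (exp(sigma^2 t) - 1) = (exp(49*t/25) - 1)*exp(6*t)/16.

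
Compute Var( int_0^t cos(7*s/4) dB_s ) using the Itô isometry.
Var = t/2 + sin(7*t/2)/7

The Itô integral of a deterministic integrand f(s) has mean 0 because each increment f(s) * (B_{s+ds} - B_s) has mean 0. By the Itô isometry:
  Var( int_0^t f(s) dB_s ) = E[ (int_0^t f(s) dB_s)^2 ] = int_0^t f(s)^2 ds.
Here f(s) = cos(7*s/4), so f(s)^2 = cos(7*s/4)^2. Integrate:
  int_0^t (cos(7*s/4)^2) ds = t/2 + sin(7*t/2)/7.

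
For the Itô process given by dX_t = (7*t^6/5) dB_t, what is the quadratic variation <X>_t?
<X>_t = 49*t^13/325

For an Itô process dX_t = a(t) dt + b(t) dB_t, the quadratic variation is <X>_t = int_0^t b(s)^2 ds (the drift term does not contribute). Here b(s) = 7*s^6/5, so
  b(s)^2 = 49*s^12/25.
Integrating from 0 to t:
  <X>_t = int_0^t (49*s^12/25) ds = 49*t^13/325.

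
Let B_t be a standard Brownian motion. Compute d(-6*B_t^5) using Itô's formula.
d(-6*B_t^5) = (-60*B_t^3) dt + (-30*B_t^4) dB_t

Itô's formula for f(B_t) gives d f(B_t) = f'(B_t) dB_t + (1/2) f''(B_t) dt. Compute derivatives of f(x) = -6*x^5:
  f'(x)  = -30*x^4
  f''(x) = -120*x^3
Substitute x = B_t and multiply the f'' term by 1/2:
  drift     = (1/2) * (-120*x^3) evaluated at B_t = -60*B_t^3
  diffusion = (-30*x^4) evaluated at B_t = -30*B_t^4
Therefore d(-6*B_t^5) = (-60*B_t^3) dt + (-30*B_t^4) dB_t.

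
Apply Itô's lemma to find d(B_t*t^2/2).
d(B_t*t^2/2) = (B_t*t) dt + (t^2/2) dB_t

Itô's formula for f(t, x): d f(t, B_t) = (f_t + (1/2) f_xx) dt + f_x dB_t. Compute partials of f(t, x) = t^2*x/2:
  f_t(t,x)  = t*x
  f_x(t,x)  = t^2/2
  f_xx(t,x) = 0
Assemble drift = f_t + (1/2) f_xx = t*x and diffusion = f_x = t^2/2. Substituting x = B_t:
  d(B_t*t^2/2) = (B_t*t) dt + (t^2/2) dB_t.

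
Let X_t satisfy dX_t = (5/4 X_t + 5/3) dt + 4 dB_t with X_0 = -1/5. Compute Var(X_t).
Var(X_t) = 32*exp(5*t/2)/5 - 32/5

The variance V(t) = Var(X_t) satisfies V'(t) = 2 a V(t) + c^2 with V(0) = 0 (drift coefficient is linear in X, diffusion is constant). With a = 5/4, c = 4, the solution is
  V(t) = (c^2 / (2 a)) * (exp(2 a t) - 1)
       = (4^2 / (2*(5/4))) * (exp((5/2) t) - 1)
       = 32*exp(5*t/2)/5 - 32/5.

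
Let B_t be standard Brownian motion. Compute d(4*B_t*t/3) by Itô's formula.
d(4*B_t*t/3) = (4*B_t/3) dt + (4*t/3) dB_t

Itô's formula for f(t, x): d f(t, B_t) = (f_t + (1/2) f_xx) dt + f_x dB_t. Compute partials of f(t, x) = 4*t*x/3:
  f_t(t,x)  = 4*x/3
  f_x(t,x)  = 4*t/3
  f_xx(t,x) = 0
Assemble drift = f_t + (1/2) f_xx = 4*x/3 and diffusion = f_x = 4*t/3. Substituting x = B_t:
  d(4*B_t*t/3) = (4*B_t/3) dt + (4*t/3) dB_t.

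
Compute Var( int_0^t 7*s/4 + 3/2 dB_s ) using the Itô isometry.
Var = t*(49*t^2 + 126*t + 108)/48

The Itô integral of a deterministic integrand f(s) has mean 0 because each increment f(s) * (B_{s+ds} - B_s) has mean 0. By the Itô isometry:
  Var( int_0^t f(s) dB_s ) = E[ (int_0^t f(s) dB_s)^2 ] = int_0^t f(s)^2 ds.
Here f(s) = 7*s/4 + 3/2, so f(s)^2 = (7*s + 6)^2/16. Integrate:
  int_0^t ((7*s + 6)^2/16) ds = t*(49*t^2 + 126*t + 108)/48.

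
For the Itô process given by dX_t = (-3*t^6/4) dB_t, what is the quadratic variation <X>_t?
<X>_t = 9*t^13/208

For an Itô process dX_t = a(t) dt + b(t) dB_t, the quadratic variation is <X>_t = int_0^t b(s)^2 ds (the drift term does not contribute). Here b(s) = -3*s^6/4, so
  b(s)^2 = 9*s^12/16.
Integrating from 0 to t:
  <X>_t = int_0^t (9*s^12/16) ds = 9*t^13/208.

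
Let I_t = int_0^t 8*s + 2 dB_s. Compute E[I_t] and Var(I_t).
E[I_t] = 0; Var(I_t) = 4*t*(16*t^2 + 12*t + 3)/3

The Itô integral of a deterministic integrand f(s) has mean 0 because each increment f(s) * (B_{s+ds} - B_s) has mean 0. By the Itô isometry:
  Var( int_0^t f(s) dB_s ) = E[ (int_0^t f(s) dB_s)^2 ] = int_0^t f(s)^2 ds.
Here f(s) = 8*s + 2, so f(s)^2 = 4*(4*s + 1)^2. Integrate:
  int_0^t (4*(4*s + 1)^2) ds = 4*t*(16*t^2 + 12*t + 3)/3.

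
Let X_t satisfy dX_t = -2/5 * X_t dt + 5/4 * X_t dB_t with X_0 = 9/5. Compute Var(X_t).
Var(X_t) = (81*exp(25*t/16) - 81)*exp(-4*t/5)/25

For GBM dX = mu X dt + sigma X dB with X_0 = x_0, apply Itô to Y = log X: dY = (mu - sigma^2/2) dt + sigma dB, so Y_t = log(x_0) + (mu - sigma^2/2) t + sigma B_t and hence X_t = x_0 * exp((mu - sigma^2/2) t + sigma B_t).
With mu = -2/5, sigma = 5/4, x_0 = 9/5, this gives:
  X_t = 9/5 * exp((-189/160) * t + (5/4) * B_t).
Since sigma*B_t ~ Normal(0, sigma^2 t), E[exp(sigma*B_t)] = exp(sigma^2 t / 2); so E[X_t] = x_0 * exp((mu - sigma^2/2) t) * exp(sigma^2 t / 2) = x_0 * exp(mu t) = 9*exp(-2*t/5)/5.
Var(X_t) = E[X_t^2] - (E[X_t])^2 = x_0^2 * exp(2 mu t) * (exp(sigma^2 t) - 1) = (81*exp(25*t/16) - 81)*exp(-4*t/5)/25.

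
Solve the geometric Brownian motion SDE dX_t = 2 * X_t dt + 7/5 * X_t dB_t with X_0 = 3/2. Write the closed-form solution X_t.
X_t = 3/2 * exp((51/50) * t + (7/5) * B_t)

For GBM dX = mu X dt + sigma X dB with X_0 = x_0, apply Itô to Y = log X: dY = (mu - sigma^2/2) dt + sigma dB, so Y_t = log(x_0) + (mu - sigma^2/2) t + sigma B_t and hence X_t = x_0 * exp((mu - sigma^2/2) t + sigma B_t).
With mu = 2, sigma = 7/5, x_0 = 3/2, this gives:
  X_t = 3/2 * exp((51/50) * t + (7/5) * B_t).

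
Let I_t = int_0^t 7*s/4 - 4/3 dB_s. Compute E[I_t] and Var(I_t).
E[I_t] = 0; Var(I_t) = t*(147*t^2 - 336*t + 256)/144

The Itô integral of a deterministic integrand f(s) has mean 0 because each increment f(s) * (B_{s+ds} - B_s) has mean 0. By the Itô isometry:
  Var( int_0^t f(s) dB_s ) = E[ (int_0^t f(s) dB_s)^2 ] = int_0^t f(s)^2 ds.
Here f(s) = 7*s/4 - 4/3, so f(s)^2 = (21*s - 16)^2/144. Integrate:
  int_0^t ((21*s - 16)^2/144) ds = t*(147*t^2 - 336*t + 256)/144.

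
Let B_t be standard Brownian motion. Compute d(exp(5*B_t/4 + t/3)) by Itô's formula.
d(exp(5*B_t/4 + t/3)) = (107*exp(5*B_t/4 + t/3)/96) dt + (5*exp(5*B_t/4 + t/3)/4) dB_t

Itô's formula for f(t, x): d f(t, B_t) = (f_t + (1/2) f_xx) dt + f_x dB_t. Compute partials of f(t, x) = exp(t/3 + 5*x/4):
  f_t(t,x)  = exp(t/3 + 5*x/4)/3
  f_x(t,x)  = 5*exp(t/3 + 5*x/4)/4
  f_xx(t,x) = 25*exp(t/3 + 5*x/4)/16
Assemble drift = f_t + (1/2) f_xx = 107*exp(t/3 + 5*x/4)/96 and diffusion = f_x = 5*exp(t/3 + 5*x/4)/4. Substituting x = B_t:
  d(exp(5*B_t/4 + t/3)) = (107*exp(5*B_t/4 + t/3)/96) dt + (5*exp(5*B_t/4 + t/3)/4) dB_t.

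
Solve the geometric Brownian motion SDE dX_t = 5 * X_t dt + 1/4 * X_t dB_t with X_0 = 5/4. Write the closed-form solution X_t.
X_t = 5/4 * exp((159/32) * t + (1/4) * B_t)

For GBM dX = mu X dt + sigma X dB with X_0 = x_0, apply Itô to Y = log X: dY = (mu - sigma^2/2) dt + sigma dB, so Y_t = log(x_0) + (mu - sigma^2/2) t + sigma B_t and hence X_t = x_0 * exp((mu - sigma^2/2) t + sigma B_t).
With mu = 5, sigma = 1/4, x_0 = 5/4, this gives:
  X_t = 5/4 * exp((159/32) * t + (1/4) * B_t).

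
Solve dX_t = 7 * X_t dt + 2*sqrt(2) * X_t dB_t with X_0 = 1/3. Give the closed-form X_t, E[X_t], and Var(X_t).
X_t = 1/3 * exp((3) t + (2*sqrt(2)) B_t); E[X_t] = exp(7*t)/3; Var(X_t) = (exp(8*t) - 1)*exp(14*t)/9

For GBM dX = mu X dt + sigma X dB with X_0 = x_0, apply Itô to Y = log X: dY = (mu - sigma^2/2) dt + sigma dB, so Y_t = log(x_0) + (mu - sigma^2/2) t + sigma B_t and hence X_t = x_0 * exp((mu - sigma^2/2) t + sigma B_t).
With mu = 7, sigma = 2*sqrt(2), x_0 = 1/3, this gives:
  X_t = 1/3 * exp((3) * t + (2*sqrt(2)) * B_t).
Since sigma*B_t ~ Normal(0, sigma^2 t), E[exp(sigma*B_t)] = exp(sigma^2 t / 2); so E[X_t] = x_0 * exp((mu - sigma^2/2) t) * exp(sigma^2 t / 2) = x_0 * exp(mu t) = exp(7*t)/3.
Var(X_t) = E[X_t^2] - (E[X_t])^2 = x_0^2 * exp(2 mu t) * (exp(sigma^2 t) - 1) = (exp(8*t) - 1)*exp(14*t)/9.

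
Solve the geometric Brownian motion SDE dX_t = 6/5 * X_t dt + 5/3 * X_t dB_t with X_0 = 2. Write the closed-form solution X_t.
X_t = 2 * exp((-17/90) * t + (5/3) * B_t)

For GBM dX = mu X dt + sigma X dB with X_0 = x_0, apply Itô to Y = log X: dY = (mu - sigma^2/2) dt + sigma dB, so Y_t = log(x_0) + (mu - sigma^2/2) t + sigma B_t and hence X_t = x_0 * exp((mu - sigma^2/2) t + sigma B_t).
With mu = 6/5, sigma = 5/3, x_0 = 2, this gives:
  X_t = 2 * exp((-17/90) * t + (5/3) * B_t).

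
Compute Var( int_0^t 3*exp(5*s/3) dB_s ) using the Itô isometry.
Var = 27*exp(10*t/3)/10 - 27/10

The Itô integral of a deterministic integrand f(s) has mean 0 because each increment f(s) * (B_{s+ds} - B_s) has mean 0. By the Itô isometry:
  Var( int_0^t f(s) dB_s ) = E[ (int_0^t f(s) dB_s)^2 ] = int_0^t f(s)^2 ds.
Here f(s) = 3*exp(5*s/3), so f(s)^2 = 9*exp(10*s/3). Integrate:
  int_0^t (9*exp(10*s/3)) ds = 27*exp(10*t/3)/10 - 27/10.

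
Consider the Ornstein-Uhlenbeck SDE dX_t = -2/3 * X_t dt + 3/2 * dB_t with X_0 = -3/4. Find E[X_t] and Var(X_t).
E[X_t] = -3*exp(-2*t/3)/4; Var(X_t) = 27/16 - 27*exp(-4*t/3)/16

The OU SDE dX = -theta X dt + sigma dB admits the integrating factor exp(theta t): d(exp(theta t) X_t) = sigma exp(theta t) dB_t. Integrating from 0 to t:
  X_t = x_0 * exp(-theta t) + sigma * int_0^t exp(-theta (t-s)) dB_s.
The Itô integral has mean 0 and (by the Itô isometry) variance sigma^2 * int_0^t exp(-2 theta (t - s)) ds = sigma^2 * (1 - exp(-2 theta t)) / (2 theta).
With theta = 2/3, sigma = 3/2, x_0 = -3/4:
  E[X_t] = -3/4 * exp(-2/3 t) = -3*exp(-2*t/3)/4
  Var(X_t) = (3/2)^2 * (1 - exp(-2*2/3 t)) / (2 * 2/3) = 27/16 - 27*exp(-4*t/3)/16.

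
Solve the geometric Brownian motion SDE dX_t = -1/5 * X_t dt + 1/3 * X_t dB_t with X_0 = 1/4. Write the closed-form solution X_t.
X_t = 1/4 * exp((-23/90) * t + (1/3) * B_t)

For GBM dX = mu X dt + sigma X dB with X_0 = x_0, apply Itô to Y = log X: dY = (mu - sigma^2/2) dt + sigma dB, so Y_t = log(x_0) + (mu - sigma^2/2) t + sigma B_t and hence X_t = x_0 * exp((mu - sigma^2/2) t + sigma B_t).
With mu = -1/5, sigma = 1/3, x_0 = 1/4, this gives:
  X_t = 1/4 * exp((-23/90) * t + (1/3) * B_t).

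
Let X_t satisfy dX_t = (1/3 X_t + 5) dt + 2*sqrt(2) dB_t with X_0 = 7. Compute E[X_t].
E[X_t] = 22*exp(t/3) - 15

Taking expectations and using E[dB_t] = 0, the mean m(t) = E[X_t] satisfies the ODE m'(t) = a m(t) + b with m(0) = x_0. With a = 1/3, b = 5, x_0 = 7, the solution is
  m(t) = x_0 * exp(a t) + (b/a) * (exp(a t) - 1)
       = 7 * exp((1/3) t) + (5/(1/3)) * (exp((1/3) t) - 1)
       = 22*exp(t/3) - 15.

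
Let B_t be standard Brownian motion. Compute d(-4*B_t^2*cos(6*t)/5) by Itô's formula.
d(-4*B_t^2*cos(6*t)/5) = (24*B_t^2*sin(6*t)/5 - 4*cos(6*t)/5) dt + (-8*B_t*cos(6*t)/5) dB_t

Itô's formula for f(t, x): d f(t, B_t) = (f_t + (1/2) f_xx) dt + f_x dB_t. Compute partials of f(t, x) = -4*x^2*cos(6*t)/5:
  f_t(t,x)  = 24*x^2*sin(6*t)/5
  f_x(t,x)  = -8*x*cos(6*t)/5
  f_xx(t,x) = -8*cos(6*t)/5
Assemble drift = f_t + (1/2) f_xx = 24*x^2*sin(6*t)/5 - 4*cos(6*t)/5 and diffusion = f_x = -8*x*cos(6*t)/5. Substituting x = B_t:
  d(-4*B_t^2*cos(6*t)/5) = (24*B_t^2*sin(6*t)/5 - 4*cos(6*t)/5) dt + (-8*B_t*cos(6*t)/5) dB_t.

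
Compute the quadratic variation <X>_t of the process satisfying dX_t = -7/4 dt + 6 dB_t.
<X>_t = 36*t

For an Itô process dX_t = a(t) dt + b(t) dB_t, the quadratic variation is <X>_t = int_0^t b(s)^2 ds (the drift term does not contribute). Here b(s) = 6, so
  b(s)^2 = 36.
Integrating from 0 to t:
  <X>_t = int_0^t (36) ds = 36*t.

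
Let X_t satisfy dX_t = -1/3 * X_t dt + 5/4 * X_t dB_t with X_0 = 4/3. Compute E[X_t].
E[X_t] = 4*exp(-t/3)/3

For GBM dX = mu X dt + sigma X dB with X_0 = x_0, apply Itô to Y = log X: dY = (mu - sigma^2/2) dt + sigma dB, so Y_t = log(x_0) + (mu - sigma^2/2) t + sigma B_t and hence X_t = x_0 * exp((mu - sigma^2/2) t + sigma B_t).
With mu = -1/3, sigma = 5/4, x_0 = 4/3, this gives:
  X_t = 4/3 * exp((-107/96) * t + (5/4) * B_t).
Since sigma*B_t ~ Normal(0, sigma^2 t), E[exp(sigma*B_t)] = exp(sigma^2 t / 2); so E[X_t] = x_0 * exp((mu - sigma^2/2) t) * exp(sigma^2 t / 2) = x_0 * exp(mu t) = 4*exp(-t/3)/3.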